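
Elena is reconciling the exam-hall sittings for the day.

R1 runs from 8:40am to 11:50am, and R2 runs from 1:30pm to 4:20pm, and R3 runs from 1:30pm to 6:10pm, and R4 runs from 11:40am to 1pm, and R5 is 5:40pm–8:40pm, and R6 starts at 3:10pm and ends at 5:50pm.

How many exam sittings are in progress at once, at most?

Sweep the timeline, counting +1 at each start and −1 at each end (ends before starts at a tie):
8:40am start R1 → 1
11:40am start R4 → 2
11:50am end R1 → 1
1pm end R4 → 0
1:30pm start R2 → 1
1:30pm start R3 → 2
3:10pm start R6 → 3
4:20pm end R2 → 2
5:40pm start R5 → 3
5:50pm end R6 → 2
6:10pm end R3 → 1
8:40pm end R5 → 0
Peak is 3, at 3:10pm (R2, R3, R6).

3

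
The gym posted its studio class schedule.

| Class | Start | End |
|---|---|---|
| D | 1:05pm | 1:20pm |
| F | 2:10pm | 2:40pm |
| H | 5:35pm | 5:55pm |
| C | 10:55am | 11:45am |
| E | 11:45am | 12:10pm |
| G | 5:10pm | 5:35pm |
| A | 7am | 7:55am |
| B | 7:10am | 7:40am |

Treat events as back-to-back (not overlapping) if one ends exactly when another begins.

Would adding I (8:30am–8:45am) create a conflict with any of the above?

A: ends 7:55am at or before I starts 8:30am → clear.
B: ends 7:40am at or before I starts 8:30am → clear.
C: starts 10:55am at or after I ends 8:45am → clear.
E: starts 11:45am at or after I ends 8:45am → clear.
D: starts 1:05pm at or after I ends 8:45am → clear.
F: starts 2:10pm at or after I ends 8:45am → clear.
G: starts 5:10pm at or after I ends 8:45am → clear.
H: starts 5:35pm at or after I ends 8:45am → clear.

No — it doesn't clash with anything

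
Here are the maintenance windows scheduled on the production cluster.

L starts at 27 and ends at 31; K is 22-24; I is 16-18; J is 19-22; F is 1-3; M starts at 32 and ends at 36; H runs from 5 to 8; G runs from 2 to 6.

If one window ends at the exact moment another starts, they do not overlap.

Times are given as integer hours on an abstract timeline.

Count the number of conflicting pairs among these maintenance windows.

Check each pair: they overlap iff neither finishes before the other starts.
Sorted by start: F, G, H, I, J, K, L, M.
G starts before F ends → F and G overlap.
H starts after F ends, so F has no further overlaps.
H starts before G ends → G and H overlap.
I starts after G ends, so G has no further overlaps.
I starts after H ends, so H has no further overlaps.
J starts after I ends, so I has no further overlaps.
K starts exactly when J ends (back-to-back, no overlap), so J has no further overlaps.
L starts after K ends, so K has no further overlaps.
M starts after L ends.
Overlapping pairs: F & G, G & H — 2 in total.

2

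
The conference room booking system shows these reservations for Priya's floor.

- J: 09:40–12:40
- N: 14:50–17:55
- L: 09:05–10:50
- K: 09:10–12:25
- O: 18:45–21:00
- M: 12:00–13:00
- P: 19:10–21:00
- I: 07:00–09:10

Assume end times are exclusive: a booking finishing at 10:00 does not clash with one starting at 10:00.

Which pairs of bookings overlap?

Check each pair: they overlap iff neither finishes before the other starts.
Sorted by start: I, L, K, J, M, N, O, P.
L starts before I ends → I and L overlap.
K starts exactly when I ends (back-to-back, no overlap), so I has no further overlaps.
K starts before L ends → L and K overlap.
J starts before L ends → L and J overlap.
M starts after L ends, so L has no further overlaps.
J starts before K ends → K and J overlap.
M starts before K ends → K and M overlap.
N starts after K ends, so K has no further overlaps.
M starts before J ends → J and M overlap.
N starts after J ends, so J has no further overlaps.
N starts after M ends, so M has no further overlaps.
O starts after N ends, so N has no further overlaps.
P starts before O ends → O and P overlap.

I & L, J & K, J & L, J & M, K & L, K & M, O & P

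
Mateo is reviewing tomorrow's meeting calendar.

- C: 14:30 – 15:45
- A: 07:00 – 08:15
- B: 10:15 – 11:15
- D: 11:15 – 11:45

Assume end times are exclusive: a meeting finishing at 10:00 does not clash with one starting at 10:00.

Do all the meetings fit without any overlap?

Yes

Sorted by start: A, B, D, C.
B starts after A ends — done with A.
D starts exactly when B ends (back-to-back, no overlap) — done with B.
C starts after D ends.
Every pair is clear; the schedule has no overlaps.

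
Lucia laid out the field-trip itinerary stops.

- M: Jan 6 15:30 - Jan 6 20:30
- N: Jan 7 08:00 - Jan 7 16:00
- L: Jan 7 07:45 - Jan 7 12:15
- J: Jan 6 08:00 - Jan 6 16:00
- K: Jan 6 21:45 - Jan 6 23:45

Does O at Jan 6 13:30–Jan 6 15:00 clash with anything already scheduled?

Yes — it overlaps J

J: starts Jan 6 08:00 before O ends Jan 6 15:00, and ends Jan 6 16:00 after O starts Jan 6 13:30 → overlap.
M: starts Jan 6 15:30 at or after O ends Jan 6 15:00 → clear.
K: starts Jan 6 21:45 at or after O ends Jan 6 15:00 → clear.
L: starts Jan 7 07:45 at or after O ends Jan 6 15:00 → clear.
N: starts Jan 7 08:00 at or after O ends Jan 6 15:00 → clear.
O overlaps J.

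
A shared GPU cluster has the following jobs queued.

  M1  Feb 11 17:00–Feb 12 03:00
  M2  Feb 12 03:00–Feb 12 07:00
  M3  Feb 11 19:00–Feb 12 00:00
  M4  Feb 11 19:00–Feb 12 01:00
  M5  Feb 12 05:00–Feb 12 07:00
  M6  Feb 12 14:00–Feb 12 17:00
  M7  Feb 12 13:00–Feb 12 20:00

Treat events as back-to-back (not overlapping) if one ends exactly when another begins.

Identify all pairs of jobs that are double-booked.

M1 & M3, M1 & M4, M2 & M5, M3 & M4, M6 & M7

Check each pair: they overlap iff neither finishes before the other starts.
Sorted by start: M1, M3, M4, M2, M5, M7, M6.
M3 starts before M1 ends → M1 and M3 overlap.
M4 starts before M1 ends → M1 and M4 overlap.
M2 starts exactly when M1 ends (back-to-back, no overlap) — done with M1.
M4 starts before M3 ends → M3 and M4 overlap.
M2 starts after M3 ends — done with M3.
M2 starts after M4 ends — done with M4.
M5 starts before M2 ends → M2 and M5 overlap.
M7 starts after M2 ends — done with M2.
M7 starts after M5 ends — done with M5.
M6 starts before M7 ends → M7 and M6 overlap.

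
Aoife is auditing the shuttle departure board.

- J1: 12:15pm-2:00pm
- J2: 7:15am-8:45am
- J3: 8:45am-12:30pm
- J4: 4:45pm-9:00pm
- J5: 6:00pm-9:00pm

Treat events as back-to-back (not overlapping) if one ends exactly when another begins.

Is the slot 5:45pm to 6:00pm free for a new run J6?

No — it overlaps J4

J2: ends 8:45am at or before J6 starts 5:45pm → clear.
J3: ends 12:30pm at or before J6 starts 5:45pm → clear.
J1: ends 2:00pm at or before J6 starts 5:45pm → clear.
J4: starts 4:45pm before J6 ends 6:00pm, and ends 9:00pm after J6 starts 5:45pm → overlap.
J5: starts 6:00pm at or after J6 ends 6:00pm → clear.
J6 overlaps J4.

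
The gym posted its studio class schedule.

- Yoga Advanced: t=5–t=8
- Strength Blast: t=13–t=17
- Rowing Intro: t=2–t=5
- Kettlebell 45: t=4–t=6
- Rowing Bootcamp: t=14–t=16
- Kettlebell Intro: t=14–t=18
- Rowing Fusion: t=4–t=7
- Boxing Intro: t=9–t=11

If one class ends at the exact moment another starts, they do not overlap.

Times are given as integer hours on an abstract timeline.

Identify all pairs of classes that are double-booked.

Kettlebell 45 & Rowing Fusion, Kettlebell 45 & Rowing Intro, Kettlebell 45 & Yoga Advanced, Kettlebell Intro & Rowing Bootcamp, Kettlebell Intro & Strength Blast, Rowing Bootcamp & Strength Blast, Rowing Fusion & Rowing Intro, Rowing Fusion & Yoga Advanced

Two intervals overlap when each starts before the other ends.
Sorted by start: Rowing Intro, Kettlebell 45, Rowing Fusion, Yoga Advanced, Boxing Intro, Strength Blast, Kettlebell Intro, Rowing Bootcamp.
Kettlebell 45 starts before Rowing Intro ends → Rowing Intro and Kettlebell 45 overlap.
Rowing Fusion starts before Rowing Intro ends → Rowing Intro and Rowing Fusion overlap.
Yoga Advanced starts exactly when Rowing Intro ends (back-to-back, no overlap), so nothing later overlaps Rowing Intro either.
Rowing Fusion starts before Kettlebell 45 ends → Kettlebell 45 and Rowing Fusion overlap.
Yoga Advanced starts before Kettlebell 45 ends → Kettlebell 45 and Yoga Advanced overlap.
Boxing Intro starts after Kettlebell 45 ends, so nothing later overlaps Kettlebell 45 either.
Yoga Advanced starts before Rowing Fusion ends → Rowing Fusion and Yoga Advanced overlap.
Boxing Intro starts after Rowing Fusion ends, so nothing later overlaps Rowing Fusion either.
Boxing Intro starts after Yoga Advanced ends, so nothing later overlaps Yoga Advanced either.
Strength Blast starts after Boxing Intro ends, so nothing later overlaps Boxing Intro either.
Kettlebell Intro starts before Strength Blast ends → Strength Blast and Kettlebell Intro overlap.
Rowing Bootcamp starts before Strength Blast ends → Strength Blast and Rowing Bootcamp overlap.
Rowing Bootcamp starts before Kettlebell Intro ends → Kettlebell Intro and Rowing Bootcamp overlap.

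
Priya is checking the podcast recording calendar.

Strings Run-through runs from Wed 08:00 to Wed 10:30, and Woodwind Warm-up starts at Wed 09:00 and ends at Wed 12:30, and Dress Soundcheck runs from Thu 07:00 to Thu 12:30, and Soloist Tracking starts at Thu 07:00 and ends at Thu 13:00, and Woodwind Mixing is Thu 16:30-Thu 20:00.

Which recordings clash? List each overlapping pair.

Dress Soundcheck & Soloist Tracking, Strings Run-through & Woodwind Warm-up

Sorted by start: Strings Run-through, Woodwind Warm-up, Dress Soundcheck, Soloist Tracking, Woodwind Mixing.
Woodwind Warm-up starts before Strings Run-through ends → Strings Run-through and Woodwind Warm-up overlap.
Dress Soundcheck starts after Strings Run-through ends, so Strings Run-through has no further overlaps.
Dress Soundcheck starts after Woodwind Warm-up ends, so Woodwind Warm-up has no further overlaps.
Soloist Tracking starts before Dress Soundcheck ends → Dress Soundcheck and Soloist Tracking overlap.
Woodwind Mixing starts after Dress Soundcheck ends.
Woodwind Mixing starts after Soloist Tracking ends.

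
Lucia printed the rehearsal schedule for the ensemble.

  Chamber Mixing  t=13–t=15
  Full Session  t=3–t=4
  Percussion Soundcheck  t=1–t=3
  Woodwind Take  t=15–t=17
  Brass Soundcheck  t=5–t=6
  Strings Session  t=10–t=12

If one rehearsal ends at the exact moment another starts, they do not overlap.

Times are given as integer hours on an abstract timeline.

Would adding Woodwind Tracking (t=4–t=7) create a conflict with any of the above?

Yes — it overlaps Brass Soundcheck

Percussion Soundcheck: ends t=3 at or before Woodwind Tracking starts t=4 → clear.
Full Session: ends t=4 at or before Woodwind Tracking starts t=4 → clear.
Brass Soundcheck: starts t=5 before Woodwind Tracking ends t=7, and ends t=6 after Woodwind Tracking starts t=4 → overlap.
Strings Session: starts t=10 at or after Woodwind Tracking ends t=7 → clear.
Chamber Mixing: starts t=13 at or after Woodwind Tracking ends t=7 → clear.
Woodwind Take: starts t=15 at or after Woodwind Tracking ends t=7 → clear.
Woodwind Tracking overlaps Brass Soundcheck.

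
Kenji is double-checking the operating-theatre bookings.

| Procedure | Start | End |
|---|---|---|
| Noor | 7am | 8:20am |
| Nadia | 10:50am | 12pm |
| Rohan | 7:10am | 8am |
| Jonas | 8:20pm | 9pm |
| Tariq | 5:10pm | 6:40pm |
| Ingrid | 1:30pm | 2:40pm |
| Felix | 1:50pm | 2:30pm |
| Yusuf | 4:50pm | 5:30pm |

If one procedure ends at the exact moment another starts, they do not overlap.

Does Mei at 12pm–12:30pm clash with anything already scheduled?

No — it doesn't clash with anything

Noor: ends 8:20am at or before Mei starts 12pm → clear.
Rohan: ends 8am at or before Mei starts 12pm → clear.
Nadia: ends 12pm at or before Mei starts 12pm → clear.
Ingrid: starts 1:30pm at or after Mei ends 12:30pm → clear.
Felix: starts 1:50pm at or after Mei ends 12:30pm → clear.
Yusuf: starts 4:50pm at or after Mei ends 12:30pm → clear.
Tariq: starts 5:10pm at or after Mei ends 12:30pm → clear.
Jonas: starts 8:20pm at or after Mei ends 12:30pm → clear.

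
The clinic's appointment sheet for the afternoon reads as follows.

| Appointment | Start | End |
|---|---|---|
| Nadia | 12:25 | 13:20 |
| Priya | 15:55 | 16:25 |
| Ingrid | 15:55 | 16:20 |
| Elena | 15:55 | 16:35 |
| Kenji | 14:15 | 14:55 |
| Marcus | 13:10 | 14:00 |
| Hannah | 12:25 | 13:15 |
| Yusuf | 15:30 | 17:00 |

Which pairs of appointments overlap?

Two intervals overlap when each starts before the other ends.
Sorted by start: Nadia, Hannah, Marcus, Kenji, Yusuf, Ingrid, Priya, Elena.
Hannah starts before Nadia ends → Nadia and Hannah overlap.
Marcus starts before Nadia ends → Nadia and Marcus overlap.
Kenji starts after Nadia ends, so Nadia has no further overlaps.
Marcus starts before Hannah ends → Hannah and Marcus overlap.
Kenji starts after Hannah ends, so Hannah has no further overlaps.
Kenji starts after Marcus ends, so Marcus has no further overlaps.
Yusuf starts after Kenji ends, so Kenji has no further overlaps.
Ingrid starts before Yusuf ends → Yusuf and Ingrid overlap.
Priya starts before Yusuf ends → Yusuf and Priya overlap.
Elena starts before Yusuf ends → Yusuf and Elena overlap.
Priya starts before Ingrid ends → Ingrid and Priya overlap.
Elena starts before Ingrid ends → Ingrid and Elena overlap.
Elena starts before Priya ends → Priya and Elena overlap.

Elena & Ingrid, Elena & Priya, Elena & Yusuf, Hannah & Marcus, Hannah & Nadia, Ingrid & Priya, Ingrid & Yusuf, Marcus & Nadia, Priya & Yusuf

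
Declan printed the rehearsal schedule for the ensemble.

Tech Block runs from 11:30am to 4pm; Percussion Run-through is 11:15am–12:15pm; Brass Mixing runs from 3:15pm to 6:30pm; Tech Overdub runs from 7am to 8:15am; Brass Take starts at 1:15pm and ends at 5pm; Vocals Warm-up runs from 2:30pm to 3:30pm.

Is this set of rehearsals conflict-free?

No

Two intervals overlap when each starts before the other ends.
Sorted by start: Tech Overdub, Percussion Run-through, Tech Block, Brass Take, Vocals Warm-up, Brass Mixing.
Percussion Run-through starts after Tech Overdub ends, so nothing later overlaps Tech Overdub either.
Tech Block starts before Percussion Run-through ends → Percussion Run-through and Tech Block overlap.
That's a conflict, so the schedule is not conflict-free.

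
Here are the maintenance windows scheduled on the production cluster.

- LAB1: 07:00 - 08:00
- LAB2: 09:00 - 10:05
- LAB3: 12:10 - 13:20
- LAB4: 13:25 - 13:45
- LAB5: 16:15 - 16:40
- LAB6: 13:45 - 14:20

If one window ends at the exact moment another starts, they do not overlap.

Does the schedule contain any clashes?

No

Two intervals overlap when each starts before the other ends.
Sorted by start: LAB1, LAB2, LAB3, LAB4, LAB6, LAB5.
LAB2 starts after LAB1 ends — done with LAB1.
LAB3 starts after LAB2 ends — done with LAB2.
LAB4 starts after LAB3 ends — done with LAB3.
LAB6 starts exactly when LAB4 ends (back-to-back, no overlap) — done with LAB4.
LAB5 starts after LAB6 ends.
Every pair is clear; the schedule has no overlaps.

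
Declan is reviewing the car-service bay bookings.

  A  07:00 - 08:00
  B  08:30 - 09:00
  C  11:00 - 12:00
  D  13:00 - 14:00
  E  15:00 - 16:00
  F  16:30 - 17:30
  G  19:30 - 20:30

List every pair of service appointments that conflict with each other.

Sorted by start: A, B, C, D, E, F, G.
B starts after A ends — done with A.
C starts after B ends — done with B.
D starts after C ends — done with C.
E starts after D ends — done with D.
F starts after E ends — done with E.
G starts after F ends.

no overlapping pairs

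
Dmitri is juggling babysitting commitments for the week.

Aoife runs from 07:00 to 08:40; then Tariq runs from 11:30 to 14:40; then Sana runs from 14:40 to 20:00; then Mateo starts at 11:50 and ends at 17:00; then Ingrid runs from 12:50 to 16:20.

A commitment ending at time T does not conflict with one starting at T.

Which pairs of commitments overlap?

Ingrid & Mateo, Ingrid & Sana, Ingrid & Tariq, Mateo & Sana, Mateo & Tariq

Two intervals overlap when each starts before the other ends.
Sorted by start: Aoife, Tariq, Mateo, Ingrid, Sana.
Tariq starts after Aoife ends — done with Aoife.
Mateo starts before Tariq ends → Tariq and Mateo overlap.
Ingrid starts before Tariq ends → Tariq and Ingrid overlap.
Sana starts exactly when Tariq ends (back-to-back, no overlap).
Ingrid starts before Mateo ends → Mateo and Ingrid overlap.
Sana starts before Mateo ends → Mateo and Sana overlap.
Sana starts before Ingrid ends → Ingrid and Sana overlap.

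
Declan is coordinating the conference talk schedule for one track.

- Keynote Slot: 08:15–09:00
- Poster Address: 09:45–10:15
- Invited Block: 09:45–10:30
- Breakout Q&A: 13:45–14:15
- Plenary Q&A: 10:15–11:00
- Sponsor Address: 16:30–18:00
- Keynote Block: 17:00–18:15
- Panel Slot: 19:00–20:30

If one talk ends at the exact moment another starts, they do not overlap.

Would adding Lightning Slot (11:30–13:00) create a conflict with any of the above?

No — it doesn't clash with anything

Keynote Slot: ends 09:00 at or before Lightning Slot starts 11:30 → clear.
Poster Address: ends 10:15 at or before Lightning Slot starts 11:30 → clear.
Invited Block: ends 10:30 at or before Lightning Slot starts 11:30 → clear.
Plenary Q&A: ends 11:00 at or before Lightning Slot starts 11:30 → clear.
Breakout Q&A: starts 13:45 at or after Lightning Slot ends 13:00 → clear.
Sponsor Address: starts 16:30 at or after Lightning Slot ends 13:00 → clear.
Keynote Block: starts 17:00 at or after Lightning Slot ends 13:00 → clear.
Panel Slot: starts 19:00 at or after Lightning Slot ends 13:00 → clear.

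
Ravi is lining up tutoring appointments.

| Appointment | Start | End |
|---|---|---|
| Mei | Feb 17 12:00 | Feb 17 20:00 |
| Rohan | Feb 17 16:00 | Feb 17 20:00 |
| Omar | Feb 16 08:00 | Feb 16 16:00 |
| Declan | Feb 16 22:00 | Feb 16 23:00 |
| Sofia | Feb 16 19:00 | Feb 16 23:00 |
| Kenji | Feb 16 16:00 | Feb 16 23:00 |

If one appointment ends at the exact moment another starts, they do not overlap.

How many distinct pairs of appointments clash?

Sorted by start: Omar, Kenji, Sofia, Declan, Mei, Rohan.
Kenji starts exactly when Omar ends (back-to-back, no overlap), so Omar has no further overlaps.
Sofia starts before Kenji ends → Kenji and Sofia overlap.
Declan starts before Kenji ends → Kenji and Declan overlap.
Mei starts after Kenji ends, so Kenji has no further overlaps.
Declan starts before Sofia ends → Sofia and Declan overlap.
Mei starts after Sofia ends, so Sofia has no further overlaps.
Mei starts after Declan ends, so Declan has no further overlaps.
Rohan starts before Mei ends → Mei and Rohan overlap.
Overlapping pairs: Declan & Kenji, Declan & Sofia, Kenji & Sofia, Mei & Rohan — 4 in total.

4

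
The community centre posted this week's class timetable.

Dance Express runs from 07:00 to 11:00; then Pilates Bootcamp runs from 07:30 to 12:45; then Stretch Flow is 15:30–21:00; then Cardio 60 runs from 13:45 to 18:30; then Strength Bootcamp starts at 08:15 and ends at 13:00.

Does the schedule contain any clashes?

Yes

Sorted by start: Dance Express, Pilates Bootcamp, Strength Bootcamp, Cardio 60, Stretch Flow.
Pilates Bootcamp starts before Dance Express ends → Dance Express and Pilates Bootcamp overlap.
That's a conflict, so the schedule is not conflict-free.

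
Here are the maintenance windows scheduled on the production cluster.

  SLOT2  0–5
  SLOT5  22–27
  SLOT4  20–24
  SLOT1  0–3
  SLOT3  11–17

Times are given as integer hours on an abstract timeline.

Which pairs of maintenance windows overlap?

Sorted by start: SLOT1, SLOT2, SLOT3, SLOT4, SLOT5.
SLOT2 starts before SLOT1 ends → SLOT1 and SLOT2 overlap.
SLOT3 starts after SLOT1 ends — done with SLOT1.
SLOT3 starts after SLOT2 ends — done with SLOT2.
SLOT4 starts after SLOT3 ends — done with SLOT3.
SLOT5 starts before SLOT4 ends → SLOT4 and SLOT5 overlap.

SLOT1 & SLOT2, SLOT4 & SLOT5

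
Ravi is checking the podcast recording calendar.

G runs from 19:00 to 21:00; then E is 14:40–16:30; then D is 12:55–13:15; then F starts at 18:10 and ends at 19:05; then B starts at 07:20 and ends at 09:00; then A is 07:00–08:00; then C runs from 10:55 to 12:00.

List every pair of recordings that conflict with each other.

A & B, F & G

Check each pair: they overlap iff neither finishes before the other starts.
Sorted by start: A, B, C, D, E, F, G.
B starts before A ends → A and B overlap.
C starts after A ends, so A has no further overlaps.
C starts after B ends, so B has no further overlaps.
D starts after C ends, so C has no further overlaps.
E starts after D ends, so D has no further overlaps.
F starts after E ends, so E has no further overlaps.
G starts before F ends → F and G overlap.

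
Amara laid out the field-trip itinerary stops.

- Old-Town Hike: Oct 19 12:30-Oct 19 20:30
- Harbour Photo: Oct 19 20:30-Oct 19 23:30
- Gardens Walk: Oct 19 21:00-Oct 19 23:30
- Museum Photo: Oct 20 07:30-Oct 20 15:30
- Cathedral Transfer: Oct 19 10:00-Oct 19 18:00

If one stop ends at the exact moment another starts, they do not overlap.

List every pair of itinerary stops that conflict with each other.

Sorted by start: Cathedral Transfer, Old-Town Hike, Harbour Photo, Gardens Walk, Museum Photo.
Old-Town Hike starts before Cathedral Transfer ends → Cathedral Transfer and Old-Town Hike overlap.
Harbour Photo starts after Cathedral Transfer ends — done with Cathedral Transfer.
Harbour Photo starts exactly when Old-Town Hike ends (back-to-back, no overlap) — done with Old-Town Hike.
Gardens Walk starts before Harbour Photo ends → Harbour Photo and Gardens Walk overlap.
Museum Photo starts after Harbour Photo ends.
Museum Photo starts after Gardens Walk ends.

Cathedral Transfer & Old-Town Hike, Gardens Walk & Harbour Photo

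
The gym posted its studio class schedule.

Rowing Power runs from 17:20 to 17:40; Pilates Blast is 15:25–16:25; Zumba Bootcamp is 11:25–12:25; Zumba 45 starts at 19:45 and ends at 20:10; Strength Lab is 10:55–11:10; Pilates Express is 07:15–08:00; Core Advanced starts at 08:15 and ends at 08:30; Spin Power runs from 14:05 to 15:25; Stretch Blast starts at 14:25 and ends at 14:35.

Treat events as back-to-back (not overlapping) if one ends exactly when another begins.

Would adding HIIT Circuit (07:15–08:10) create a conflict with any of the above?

Pilates Express: starts 07:15 before HIIT Circuit ends 08:10, and ends 08:00 after HIIT Circuit starts 07:15 → overlap.
Core Advanced: starts 08:15 at or after HIIT Circuit ends 08:10 → clear.
Strength Lab: starts 10:55 at or after HIIT Circuit ends 08:10 → clear.
Zumba Bootcamp: starts 11:25 at or after HIIT Circuit ends 08:10 → clear.
Spin Power: starts 14:05 at or after HIIT Circuit ends 08:10 → clear.
Stretch Blast: starts 14:25 at or after HIIT Circuit ends 08:10 → clear.
Pilates Blast: starts 15:25 at or after HIIT Circuit ends 08:10 → clear.
Rowing Power: starts 17:20 at or after HIIT Circuit ends 08:10 → clear.
Zumba 45: starts 19:45 at or after HIIT Circuit ends 08:10 → clear.
HIIT Circuit overlaps Pilates Express.

Yes — it overlaps Pilates Express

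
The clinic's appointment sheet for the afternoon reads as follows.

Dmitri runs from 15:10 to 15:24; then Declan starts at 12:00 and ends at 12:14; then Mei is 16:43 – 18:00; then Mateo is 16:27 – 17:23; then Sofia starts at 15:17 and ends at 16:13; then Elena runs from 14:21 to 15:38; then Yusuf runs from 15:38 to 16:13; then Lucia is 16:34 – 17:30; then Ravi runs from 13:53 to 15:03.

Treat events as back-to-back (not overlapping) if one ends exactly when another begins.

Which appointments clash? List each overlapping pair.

Sorted by start: Declan, Ravi, Elena, Dmitri, Sofia, Yusuf, Mateo, Lucia, Mei.
Ravi starts after Declan ends; Declan is clear from here.
Elena starts before Ravi ends → Ravi and Elena overlap.
Dmitri starts after Ravi ends; Ravi is clear from here.
Dmitri starts before Elena ends → Elena and Dmitri overlap.
Sofia starts before Elena ends → Elena and Sofia overlap.
Yusuf starts exactly when Elena ends (back-to-back, no overlap); Elena is clear from here.
Sofia starts before Dmitri ends → Dmitri and Sofia overlap.
Yusuf starts after Dmitri ends; Dmitri is clear from here.
Yusuf starts before Sofia ends → Sofia and Yusuf overlap.
Mateo starts after Sofia ends; Sofia is clear from here.
Mateo starts after Yusuf ends; Yusuf is clear from here.
Lucia starts before Mateo ends → Mateo and Lucia overlap.
Mei starts before Mateo ends → Mateo and Mei overlap.
Mei starts before Lucia ends → Lucia and Mei overlap.

Dmitri & Elena, Dmitri & Sofia, Elena & Ravi, Elena & Sofia, Lucia & Mateo, Lucia & Mei, Mateo & Mei, Sofia & Yusuf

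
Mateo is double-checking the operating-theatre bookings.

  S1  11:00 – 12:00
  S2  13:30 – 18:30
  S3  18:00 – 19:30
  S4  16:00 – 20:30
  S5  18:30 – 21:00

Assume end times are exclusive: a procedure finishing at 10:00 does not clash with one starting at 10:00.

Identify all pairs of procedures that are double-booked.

S2 & S3, S2 & S4, S3 & S4, S3 & S5, S4 & S5

Sorted by start: S1, S2, S4, S3, S5.
S2 starts after S1 ends, so nothing later overlaps S1 either.
S4 starts before S2 ends → S2 and S4 overlap.
S3 starts before S2 ends → S2 and S3 overlap.
S5 starts exactly when S2 ends (back-to-back, no overlap).
S3 starts before S4 ends → S4 and S3 overlap.
S5 starts before S4 ends → S4 and S5 overlap.
S5 starts before S3 ends → S3 and S5 overlap.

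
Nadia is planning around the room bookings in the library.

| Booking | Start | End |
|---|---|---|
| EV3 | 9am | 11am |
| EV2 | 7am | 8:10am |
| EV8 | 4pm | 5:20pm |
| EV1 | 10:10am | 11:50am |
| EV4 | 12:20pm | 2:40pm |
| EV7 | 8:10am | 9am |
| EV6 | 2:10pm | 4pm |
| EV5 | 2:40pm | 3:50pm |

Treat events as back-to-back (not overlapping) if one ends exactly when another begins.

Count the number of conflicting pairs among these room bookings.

Two intervals overlap when each starts before the other ends.
Sorted by start: EV2, EV7, EV3, EV1, EV4, EV6, EV5, EV8.
EV7 starts exactly when EV2 ends (back-to-back, no overlap); EV2 is clear from here.
EV3 starts exactly when EV7 ends (back-to-back, no overlap); EV7 is clear from here.
EV1 starts before EV3 ends → EV3 and EV1 overlap.
EV4 starts after EV3 ends; EV3 is clear from here.
EV4 starts after EV1 ends; EV1 is clear from here.
EV6 starts before EV4 ends → EV4 and EV6 overlap.
EV5 starts exactly when EV4 ends (back-to-back, no overlap); EV4 is clear from here.
EV5 starts before EV6 ends → EV6 and EV5 overlap.
EV8 starts exactly when EV6 ends (back-to-back, no overlap).
EV8 starts after EV5 ends.
Overlapping pairs: EV1 & EV3, EV4 & EV6, EV5 & EV6 — 3 in total.

3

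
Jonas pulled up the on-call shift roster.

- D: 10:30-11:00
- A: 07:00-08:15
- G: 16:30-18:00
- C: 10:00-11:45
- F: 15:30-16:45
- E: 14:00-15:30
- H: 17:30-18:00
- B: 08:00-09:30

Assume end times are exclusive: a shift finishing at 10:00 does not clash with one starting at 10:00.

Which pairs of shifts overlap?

A & B, C & D, F & G, G & H

Two intervals overlap when each starts before the other ends.
Sorted by start: A, B, C, D, E, F, G, H.
B starts before A ends → A and B overlap.
C starts after A ends, so A has no further overlaps.
C starts after B ends, so B has no further overlaps.
D starts before C ends → C and D overlap.
E starts after C ends, so C has no further overlaps.
E starts after D ends, so D has no further overlaps.
F starts exactly when E ends (back-to-back, no overlap), so E has no further overlaps.
G starts before F ends → F and G overlap.
H starts after F ends.
H starts before G ends → G and H overlap.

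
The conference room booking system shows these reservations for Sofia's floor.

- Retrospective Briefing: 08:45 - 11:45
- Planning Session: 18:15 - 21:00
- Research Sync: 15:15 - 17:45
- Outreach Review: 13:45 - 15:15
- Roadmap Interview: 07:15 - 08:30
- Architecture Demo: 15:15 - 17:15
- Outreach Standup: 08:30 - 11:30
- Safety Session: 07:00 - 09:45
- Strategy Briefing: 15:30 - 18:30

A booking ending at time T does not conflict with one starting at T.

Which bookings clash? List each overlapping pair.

Sorted by start: Safety Session, Roadmap Interview, Outreach Standup, Retrospective Briefing, Outreach Review, Architecture Demo, Research Sync, Strategy Briefing, Planning Session.
Roadmap Interview starts before Safety Session ends → Safety Session and Roadmap Interview overlap.
Outreach Standup starts before Safety Session ends → Safety Session and Outreach Standup overlap.
Retrospective Briefing starts before Safety Session ends → Safety Session and Retrospective Briefing overlap.
Outreach Review starts after Safety Session ends; Safety Session is clear from here.
Outreach Standup starts exactly when Roadmap Interview ends (back-to-back, no overlap); Roadmap Interview is clear from here.
Retrospective Briefing starts before Outreach Standup ends → Outreach Standup and Retrospective Briefing overlap.
Outreach Review starts after Outreach Standup ends; Outreach Standup is clear from here.
Outreach Review starts after Retrospective Briefing ends; Retrospective Briefing is clear from here.
Architecture Demo starts exactly when Outreach Review ends (back-to-back, no overlap); Outreach Review is clear from here.
Research Sync starts before Architecture Demo ends → Architecture Demo and Research Sync overlap.
Strategy Briefing starts before Architecture Demo ends → Architecture Demo and Strategy Briefing overlap.
Planning Session starts after Architecture Demo ends.
Strategy Briefing starts before Research Sync ends → Research Sync and Strategy Briefing overlap.
Planning Session starts after Research Sync ends.
Planning Session starts before Strategy Briefing ends → Strategy Briefing and Planning Session overlap.

Architecture Demo & Research Sync, Architecture Demo & Strategy Briefing, Outreach Standup & Retrospective Briefing, Outreach Standup & Safety Session, Planning Session & Strategy Briefing, Research Sync & Strategy Briefing, Retrospective Briefing & Safety Session, Roadmap Interview & Safety Session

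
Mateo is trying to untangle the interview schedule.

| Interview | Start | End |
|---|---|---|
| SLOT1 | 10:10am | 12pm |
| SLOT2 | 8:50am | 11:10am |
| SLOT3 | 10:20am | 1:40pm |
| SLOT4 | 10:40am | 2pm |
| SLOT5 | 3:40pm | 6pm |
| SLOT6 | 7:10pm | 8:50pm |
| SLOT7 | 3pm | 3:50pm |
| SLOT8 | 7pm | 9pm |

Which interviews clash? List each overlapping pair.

Sorted by start: SLOT2, SLOT1, SLOT3, SLOT4, SLOT7, SLOT5, SLOT8, SLOT6.
SLOT1 starts before SLOT2 ends → SLOT2 and SLOT1 overlap.
SLOT3 starts before SLOT2 ends → SLOT2 and SLOT3 overlap.
SLOT4 starts before SLOT2 ends → SLOT2 and SLOT4 overlap.
SLOT7 starts after SLOT2 ends, so nothing later overlaps SLOT2 either.
SLOT3 starts before SLOT1 ends → SLOT1 and SLOT3 overlap.
SLOT4 starts before SLOT1 ends → SLOT1 and SLOT4 overlap.
SLOT7 starts after SLOT1 ends, so nothing later overlaps SLOT1 either.
SLOT4 starts before SLOT3 ends → SLOT3 and SLOT4 overlap.
SLOT7 starts after SLOT3 ends, so nothing later overlaps SLOT3 either.
SLOT7 starts after SLOT4 ends, so nothing later overlaps SLOT4 either.
SLOT5 starts before SLOT7 ends → SLOT7 and SLOT5 overlap.
SLOT8 starts after SLOT7 ends, so nothing later overlaps SLOT7 either.
SLOT8 starts after SLOT5 ends, so nothing later overlaps SLOT5 either.
SLOT6 starts before SLOT8 ends → SLOT8 and SLOT6 overlap.

SLOT1 & SLOT2, SLOT1 & SLOT3, SLOT1 & SLOT4, SLOT2 & SLOT3, SLOT2 & SLOT4, SLOT3 & SLOT4, SLOT5 & SLOT7, SLOT6 & SLOT8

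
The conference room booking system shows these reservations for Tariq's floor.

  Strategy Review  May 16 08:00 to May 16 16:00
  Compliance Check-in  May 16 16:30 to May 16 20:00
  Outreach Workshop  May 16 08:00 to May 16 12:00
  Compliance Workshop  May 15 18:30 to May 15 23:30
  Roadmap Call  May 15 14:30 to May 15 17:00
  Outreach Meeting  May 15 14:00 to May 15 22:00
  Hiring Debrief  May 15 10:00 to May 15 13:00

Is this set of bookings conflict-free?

No

Sorted by start: Hiring Debrief, Outreach Meeting, Roadmap Call, Compliance Workshop, Outreach Workshop, Strategy Review, Compliance Check-in.
Outreach Meeting starts after Hiring Debrief ends; Hiring Debrief is clear from here.
Roadmap Call starts before Outreach Meeting ends → Outreach Meeting and Roadmap Call overlap.
That's a conflict, so the schedule is not conflict-free.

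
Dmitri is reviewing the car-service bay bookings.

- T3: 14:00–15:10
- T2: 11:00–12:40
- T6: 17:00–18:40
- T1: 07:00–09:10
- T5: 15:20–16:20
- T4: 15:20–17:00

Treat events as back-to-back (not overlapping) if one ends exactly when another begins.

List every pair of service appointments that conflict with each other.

T4 & T5

Sorted by start: T1, T2, T3, T4, T5, T6.
T2 starts after T1 ends, so nothing later overlaps T1 either.
T3 starts after T2 ends, so nothing later overlaps T2 either.
T4 starts after T3 ends, so nothing later overlaps T3 either.
T5 starts before T4 ends → T4 and T5 overlap.
T6 starts exactly when T4 ends (back-to-back, no overlap).
T6 starts after T5 ends.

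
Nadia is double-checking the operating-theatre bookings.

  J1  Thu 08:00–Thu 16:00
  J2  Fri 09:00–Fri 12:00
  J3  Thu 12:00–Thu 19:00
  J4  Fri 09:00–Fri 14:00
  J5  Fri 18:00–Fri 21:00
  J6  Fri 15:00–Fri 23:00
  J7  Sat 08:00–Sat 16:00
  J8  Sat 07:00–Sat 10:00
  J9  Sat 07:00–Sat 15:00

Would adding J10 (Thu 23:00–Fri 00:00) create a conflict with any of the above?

No — it doesn't clash with anything

J1: ends Thu 16:00 at or before J10 starts Thu 23:00 → clear.
J3: ends Thu 19:00 at or before J10 starts Thu 23:00 → clear.
J2: starts Fri 09:00 at or after J10 ends Fri 00:00 → clear.
J4: starts Fri 09:00 at or after J10 ends Fri 00:00 → clear.
J6: starts Fri 15:00 at or after J10 ends Fri 00:00 → clear.
J5: starts Fri 18:00 at or after J10 ends Fri 00:00 → clear.
J8: starts Sat 07:00 at or after J10 ends Fri 00:00 → clear.
J9: starts Sat 07:00 at or after J10 ends Fri 00:00 → clear.
J7: starts Sat 08:00 at or after J10 ends Fri 00:00 → clear.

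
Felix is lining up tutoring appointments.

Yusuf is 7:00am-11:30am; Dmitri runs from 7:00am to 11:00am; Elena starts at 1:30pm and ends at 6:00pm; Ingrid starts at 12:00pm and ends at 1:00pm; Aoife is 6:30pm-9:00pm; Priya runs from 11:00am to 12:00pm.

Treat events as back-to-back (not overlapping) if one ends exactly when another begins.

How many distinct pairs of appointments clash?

2

Two intervals overlap when each starts before the other ends.
Sorted by start: Yusuf, Dmitri, Priya, Ingrid, Elena, Aoife.
Dmitri starts before Yusuf ends → Yusuf and Dmitri overlap.
Priya starts before Yusuf ends → Yusuf and Priya overlap.
Ingrid starts after Yusuf ends, so Yusuf has no further overlaps.
Priya starts exactly when Dmitri ends (back-to-back, no overlap), so Dmitri has no further overlaps.
Ingrid starts exactly when Priya ends (back-to-back, no overlap), so Priya has no further overlaps.
Elena starts after Ingrid ends, so Ingrid has no further overlaps.
Aoife starts after Elena ends.
Overlapping pairs: Dmitri & Yusuf, Priya & Yusuf — 2 in total.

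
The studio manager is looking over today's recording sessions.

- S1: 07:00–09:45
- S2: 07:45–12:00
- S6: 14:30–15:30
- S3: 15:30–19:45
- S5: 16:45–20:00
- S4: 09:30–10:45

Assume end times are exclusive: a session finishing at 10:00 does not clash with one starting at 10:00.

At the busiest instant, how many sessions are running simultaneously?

Sort all start/end points and keep a running count:
07:00 start S1 → 1
07:45 start S2 → 2
09:30 start S4 → 3
09:45 end S1 → 2
10:45 end S4 → 1
12:00 end S2 → 0
14:30 start S6 → 1
15:30 end S6 → 0
15:30 start S3 → 1
16:45 start S5 → 2
19:45 end S3 → 1
20:00 end S5 → 0
Peak is 3, at 09:30 (S1, S2, S4).

3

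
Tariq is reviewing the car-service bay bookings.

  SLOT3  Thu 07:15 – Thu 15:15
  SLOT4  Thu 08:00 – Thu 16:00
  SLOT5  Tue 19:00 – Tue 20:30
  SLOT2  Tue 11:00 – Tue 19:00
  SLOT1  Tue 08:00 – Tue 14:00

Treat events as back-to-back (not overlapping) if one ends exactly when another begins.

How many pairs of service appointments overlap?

2

Sorted by start: SLOT1, SLOT2, SLOT5, SLOT3, SLOT4.
SLOT2 starts before SLOT1 ends → SLOT1 and SLOT2 overlap.
SLOT5 starts after SLOT1 ends; SLOT1 is clear from here.
SLOT5 starts exactly when SLOT2 ends (back-to-back, no overlap); SLOT2 is clear from here.
SLOT3 starts after SLOT5 ends; SLOT5 is clear from here.
SLOT4 starts before SLOT3 ends → SLOT3 and SLOT4 overlap.
Overlapping pairs: SLOT1 & SLOT2, SLOT3 & SLOT4 — 2 in total.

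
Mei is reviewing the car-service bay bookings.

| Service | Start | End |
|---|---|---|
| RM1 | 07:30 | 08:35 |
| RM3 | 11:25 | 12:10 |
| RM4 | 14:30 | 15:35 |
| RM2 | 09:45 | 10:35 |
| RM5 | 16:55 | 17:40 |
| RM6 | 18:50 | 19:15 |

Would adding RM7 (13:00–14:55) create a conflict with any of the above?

RM1: ends 08:35 at or before RM7 starts 13:00 → clear.
RM2: ends 10:35 at or before RM7 starts 13:00 → clear.
RM3: ends 12:10 at or before RM7 starts 13:00 → clear.
RM4: starts 14:30 before RM7 ends 14:55, and ends 15:35 after RM7 starts 13:00 → overlap.
RM5: starts 16:55 at or after RM7 ends 14:55 → clear.
RM6: starts 18:50 at or after RM7 ends 14:55 → clear.
RM7 overlaps RM4.

Yes — it overlaps RM4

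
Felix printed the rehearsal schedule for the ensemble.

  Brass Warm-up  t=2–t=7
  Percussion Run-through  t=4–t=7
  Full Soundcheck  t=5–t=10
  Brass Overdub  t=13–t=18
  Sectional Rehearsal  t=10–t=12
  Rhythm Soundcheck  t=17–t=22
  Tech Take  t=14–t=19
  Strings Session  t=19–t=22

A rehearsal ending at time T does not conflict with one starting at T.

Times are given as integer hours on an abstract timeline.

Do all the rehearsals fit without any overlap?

No

Sorted by start: Brass Warm-up, Percussion Run-through, Full Soundcheck, Sectional Rehearsal, Brass Overdub, Tech Take, Rhythm Soundcheck, Strings Session.
Percussion Run-through starts before Brass Warm-up ends → Brass Warm-up and Percussion Run-through overlap.
That's a conflict, so the schedule is not conflict-free.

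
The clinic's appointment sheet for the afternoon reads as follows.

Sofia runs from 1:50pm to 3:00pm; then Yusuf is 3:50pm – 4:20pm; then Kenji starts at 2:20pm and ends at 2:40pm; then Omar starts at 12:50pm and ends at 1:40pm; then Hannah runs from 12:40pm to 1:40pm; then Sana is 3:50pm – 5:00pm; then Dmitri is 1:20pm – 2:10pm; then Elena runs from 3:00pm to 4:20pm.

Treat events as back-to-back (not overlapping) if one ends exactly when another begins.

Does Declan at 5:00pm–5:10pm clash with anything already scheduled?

Hannah: ends 1:40pm at or before Declan starts 5:00pm → clear.
Omar: ends 1:40pm at or before Declan starts 5:00pm → clear.
Dmitri: ends 2:10pm at or before Declan starts 5:00pm → clear.
Sofia: ends 3:00pm at or before Declan starts 5:00pm → clear.
Kenji: ends 2:40pm at or before Declan starts 5:00pm → clear.
Elena: ends 4:20pm at or before Declan starts 5:00pm → clear.
Sana: ends 5:00pm at or before Declan starts 5:00pm → clear.
Yusuf: ends 4:20pm at or before Declan starts 5:00pm → clear.

No — it doesn't clash with anything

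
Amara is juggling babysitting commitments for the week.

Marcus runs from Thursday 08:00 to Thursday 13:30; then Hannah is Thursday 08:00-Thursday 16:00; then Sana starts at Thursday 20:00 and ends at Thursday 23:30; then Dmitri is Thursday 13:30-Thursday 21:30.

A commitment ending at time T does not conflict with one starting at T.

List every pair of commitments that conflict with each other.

Check each pair: they overlap iff neither finishes before the other starts.
Sorted by start: Marcus, Hannah, Dmitri, Sana.
Hannah starts before Marcus ends → Marcus and Hannah overlap.
Dmitri starts exactly when Marcus ends (back-to-back, no overlap); Marcus is clear from here.
Dmitri starts before Hannah ends → Hannah and Dmitri overlap.
Sana starts after Hannah ends.
Sana starts before Dmitri ends → Dmitri and Sana overlap.

Dmitri & Hannah, Dmitri & Sana, Hannah & Marcus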